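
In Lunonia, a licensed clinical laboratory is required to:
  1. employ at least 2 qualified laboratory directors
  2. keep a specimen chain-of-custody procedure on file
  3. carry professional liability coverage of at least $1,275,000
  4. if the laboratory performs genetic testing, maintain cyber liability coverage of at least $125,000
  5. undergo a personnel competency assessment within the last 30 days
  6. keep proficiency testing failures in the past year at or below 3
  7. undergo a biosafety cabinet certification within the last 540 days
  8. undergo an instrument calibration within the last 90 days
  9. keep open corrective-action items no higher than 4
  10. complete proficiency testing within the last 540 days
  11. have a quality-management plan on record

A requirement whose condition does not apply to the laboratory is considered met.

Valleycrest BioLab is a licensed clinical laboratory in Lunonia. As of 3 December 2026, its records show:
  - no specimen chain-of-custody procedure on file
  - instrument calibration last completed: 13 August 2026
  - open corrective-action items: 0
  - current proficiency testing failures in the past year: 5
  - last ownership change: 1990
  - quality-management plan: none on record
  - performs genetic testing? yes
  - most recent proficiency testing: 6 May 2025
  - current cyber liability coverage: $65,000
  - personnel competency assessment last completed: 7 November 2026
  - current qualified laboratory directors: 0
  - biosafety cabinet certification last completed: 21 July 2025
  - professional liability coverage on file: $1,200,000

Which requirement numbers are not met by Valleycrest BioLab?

1, 2, 3, 4, 6, 8, 10, 11

1. qualified laboratory directors 0 < 2 → not met
2. specimen chain-of-custody procedure absent → not met
3. professional liability coverage $1,200,000 < $1,275,000 → not met
4. condition 'performs genetic testing' holds; cyber liability coverage $65,000 < $125,000 → not met
5. personnel competency assessment 26 days ago vs limit 30 → met
6. proficiency testing failures in the past year 5 > 3 → not met
7. biosafety cabinet certification 500 days ago vs limit 540 → met
8. instrument calibration 112 days ago vs limit 90 → not met
9. open corrective-action items 0 ≤ 4 → met
10. proficiency testing 576 days ago vs limit 540 → not met
11. quality-management plan absent → not met
Not met: 1, 2, 3, 4, 6, 8, 10, 11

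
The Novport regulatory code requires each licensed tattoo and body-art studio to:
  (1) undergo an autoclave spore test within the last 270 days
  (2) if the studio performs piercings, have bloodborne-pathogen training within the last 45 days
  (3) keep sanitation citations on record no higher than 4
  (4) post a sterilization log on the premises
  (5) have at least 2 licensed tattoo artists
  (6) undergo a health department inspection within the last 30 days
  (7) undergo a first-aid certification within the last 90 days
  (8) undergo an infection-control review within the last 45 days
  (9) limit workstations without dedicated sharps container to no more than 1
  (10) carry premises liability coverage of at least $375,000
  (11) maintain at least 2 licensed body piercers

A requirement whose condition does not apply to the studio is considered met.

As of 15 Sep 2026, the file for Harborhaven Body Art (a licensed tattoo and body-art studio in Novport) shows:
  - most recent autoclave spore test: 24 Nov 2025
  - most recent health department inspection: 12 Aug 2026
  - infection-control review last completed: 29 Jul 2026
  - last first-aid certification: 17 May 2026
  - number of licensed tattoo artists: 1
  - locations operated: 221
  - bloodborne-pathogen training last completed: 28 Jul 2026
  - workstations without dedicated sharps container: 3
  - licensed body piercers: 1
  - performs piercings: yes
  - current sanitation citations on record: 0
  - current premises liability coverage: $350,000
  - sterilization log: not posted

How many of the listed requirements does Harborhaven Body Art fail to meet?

10

1. autoclave spore test 295 days ago vs limit 270 → not met
2. condition 'performs piercings' holds; bloodborne-pathogen training 49 days ago vs limit 45 → not met
3. sanitation citations on record 0 ≤ 4 → met
4. sterilization log absent → not met
5. licensed tattoo artists 1 < 2 → not met
6. health department inspection 34 days ago vs limit 30 → not met
7. first-aid certification 121 days ago vs limit 90 → not met
8. infection-control review 48 days ago vs limit 45 → not met
9. workstations without dedicated sharps container 3 > 1 → not met
10. premises liability coverage $350,000 < $375,000 → not met
11. licensed body piercers 1 < 2 → not met
Not met: 10 of 11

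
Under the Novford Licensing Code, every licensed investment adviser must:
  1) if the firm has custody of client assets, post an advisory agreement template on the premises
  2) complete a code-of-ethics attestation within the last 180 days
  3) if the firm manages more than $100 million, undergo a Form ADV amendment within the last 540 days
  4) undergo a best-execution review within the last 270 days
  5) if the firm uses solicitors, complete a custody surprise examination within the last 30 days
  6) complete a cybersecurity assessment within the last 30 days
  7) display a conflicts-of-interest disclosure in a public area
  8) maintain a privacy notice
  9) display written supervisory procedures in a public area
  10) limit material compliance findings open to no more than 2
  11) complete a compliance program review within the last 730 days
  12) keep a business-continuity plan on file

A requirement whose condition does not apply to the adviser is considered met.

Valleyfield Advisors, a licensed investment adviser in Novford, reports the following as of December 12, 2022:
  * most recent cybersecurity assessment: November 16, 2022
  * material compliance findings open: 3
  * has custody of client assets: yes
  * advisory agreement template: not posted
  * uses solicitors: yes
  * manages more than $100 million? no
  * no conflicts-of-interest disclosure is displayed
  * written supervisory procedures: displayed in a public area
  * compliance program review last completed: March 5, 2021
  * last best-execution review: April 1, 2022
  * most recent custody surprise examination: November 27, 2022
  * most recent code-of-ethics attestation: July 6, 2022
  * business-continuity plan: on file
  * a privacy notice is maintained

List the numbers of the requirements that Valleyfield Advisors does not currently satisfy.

1. condition 'has custody of client assets' holds; advisory agreement template absent → not met
2. code-of-ethics attestation 159 days ago vs limit 180 → met
3. condition 'manages more than $100 million' does not hold → requirement n/a → met
4. best-execution review 255 days ago vs limit 270 → met
5. condition 'uses solicitors' holds; custody surprise examination 15 days ago vs limit 30 → met
6. cybersecurity assessment 26 days ago vs limit 30 → met
7. conflicts-of-interest disclosure absent → not met
8. privacy notice present → met
9. written supervisory procedures present → met
10. material compliance findings open 3 > 2 → not met
11. compliance program review 647 days ago vs limit 730 → met
12. business-continuity plan present → met
Not met: 1, 7, 10

1, 7, 10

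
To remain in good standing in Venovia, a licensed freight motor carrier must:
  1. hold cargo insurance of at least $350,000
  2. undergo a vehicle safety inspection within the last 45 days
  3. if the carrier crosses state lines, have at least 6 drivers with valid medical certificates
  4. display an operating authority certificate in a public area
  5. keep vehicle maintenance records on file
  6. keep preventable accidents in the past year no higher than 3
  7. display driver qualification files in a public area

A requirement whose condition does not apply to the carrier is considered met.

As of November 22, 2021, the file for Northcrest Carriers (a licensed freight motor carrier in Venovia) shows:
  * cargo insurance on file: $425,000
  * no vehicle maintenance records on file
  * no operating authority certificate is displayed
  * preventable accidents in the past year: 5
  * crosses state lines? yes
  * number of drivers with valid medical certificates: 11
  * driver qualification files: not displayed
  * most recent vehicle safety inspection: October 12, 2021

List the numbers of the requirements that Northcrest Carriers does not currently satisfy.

4, 5, 6, 7

1. cargo insurance $425,000 ≥ $350,000 → met
2. vehicle safety inspection 41 days ago vs limit 45 → met
3. condition 'crosses state lines' holds; drivers with valid medical certificates 11 ≥ 6 → met
4. operating authority certificate absent → not met
5. vehicle maintenance records absent → not met
6. preventable accidents in the past year 5 > 3 → not met
7. driver qualification files absent → not met
Not met: 4, 5, 6, 7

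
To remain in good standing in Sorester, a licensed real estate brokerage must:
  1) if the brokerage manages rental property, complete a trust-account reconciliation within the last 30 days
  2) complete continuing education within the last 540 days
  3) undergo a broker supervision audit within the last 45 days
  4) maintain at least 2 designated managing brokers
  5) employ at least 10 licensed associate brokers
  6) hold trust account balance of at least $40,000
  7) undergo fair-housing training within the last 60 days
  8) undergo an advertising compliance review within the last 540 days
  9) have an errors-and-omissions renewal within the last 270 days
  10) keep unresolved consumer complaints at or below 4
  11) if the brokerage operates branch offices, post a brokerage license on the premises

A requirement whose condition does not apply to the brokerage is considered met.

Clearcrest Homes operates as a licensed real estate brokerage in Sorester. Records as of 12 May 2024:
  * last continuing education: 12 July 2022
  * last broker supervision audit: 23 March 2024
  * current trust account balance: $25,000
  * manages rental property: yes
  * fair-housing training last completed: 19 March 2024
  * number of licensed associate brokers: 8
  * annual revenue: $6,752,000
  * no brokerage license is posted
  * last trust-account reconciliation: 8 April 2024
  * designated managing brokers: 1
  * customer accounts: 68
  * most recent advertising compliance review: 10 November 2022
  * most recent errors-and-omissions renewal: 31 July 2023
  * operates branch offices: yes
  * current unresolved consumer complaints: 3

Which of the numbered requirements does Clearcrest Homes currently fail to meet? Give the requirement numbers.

1, 2, 3, 4, 5, 6, 8, 9, 11

1. condition 'manages rental property' holds; trust-account reconciliation 34 days ago vs limit 30 → not met
2. continuing education 670 days ago vs limit 540 → not met
3. broker supervision audit 50 days ago vs limit 45 → not met
4. designated managing brokers 1 < 2 → not met
5. licensed associate brokers 8 < 10 → not met
6. trust account balance $25,000 < $40,000 → not met
7. fair-housing training 54 days ago vs limit 60 → met
8. advertising compliance review 549 days ago vs limit 540 → not met
9. errors-and-omissions renewal 286 days ago vs limit 270 → not met
10. unresolved consumer complaints 3 ≤ 4 → met
11. condition 'operates branch offices' holds; brokerage license absent → not met
Not met: 1, 2, 3, 4, 5, 6, 8, 9, 11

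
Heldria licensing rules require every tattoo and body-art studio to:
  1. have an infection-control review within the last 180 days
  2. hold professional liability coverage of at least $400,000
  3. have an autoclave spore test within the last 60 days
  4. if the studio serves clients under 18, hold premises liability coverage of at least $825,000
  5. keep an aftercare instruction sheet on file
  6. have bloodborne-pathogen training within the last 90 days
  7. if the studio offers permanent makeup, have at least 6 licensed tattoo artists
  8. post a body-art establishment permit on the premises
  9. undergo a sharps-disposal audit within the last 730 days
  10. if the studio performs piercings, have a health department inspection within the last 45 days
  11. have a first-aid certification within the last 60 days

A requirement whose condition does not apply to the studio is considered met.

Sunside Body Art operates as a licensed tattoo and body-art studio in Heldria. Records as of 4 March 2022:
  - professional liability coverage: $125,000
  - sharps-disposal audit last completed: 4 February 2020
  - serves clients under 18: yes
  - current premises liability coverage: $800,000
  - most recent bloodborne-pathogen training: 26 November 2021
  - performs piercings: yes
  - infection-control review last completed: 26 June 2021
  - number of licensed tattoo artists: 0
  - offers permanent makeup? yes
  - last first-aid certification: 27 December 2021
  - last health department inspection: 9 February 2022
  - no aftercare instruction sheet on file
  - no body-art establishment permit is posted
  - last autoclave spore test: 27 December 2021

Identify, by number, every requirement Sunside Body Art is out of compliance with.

1. infection-control review 251 days ago vs limit 180 → not met
2. professional liability coverage $125,000 < $400,000 → not met
3. autoclave spore test 67 days ago vs limit 60 → not met
4. condition 'serves clients under 18' holds; premises liability coverage $800,000 < $825,000 → not met
5. aftercare instruction sheet absent → not met
6. bloodborne-pathogen training 98 days ago vs limit 90 → not met
7. condition 'offers permanent makeup' holds; licensed tattoo artists 0 < 6 → not met
8. body-art establishment permit absent → not met
9. sharps-disposal audit 759 days ago vs limit 730 → not met
10. condition 'performs piercings' holds; health department inspection 23 days ago vs limit 45 → met
11. first-aid certification 67 days ago vs limit 60 → not met
Not met: 1, 2, 3, 4, 5, 6, 7, 8, 9, 11

1, 2, 3, 4, 5, 6, 7, 8, 9, 11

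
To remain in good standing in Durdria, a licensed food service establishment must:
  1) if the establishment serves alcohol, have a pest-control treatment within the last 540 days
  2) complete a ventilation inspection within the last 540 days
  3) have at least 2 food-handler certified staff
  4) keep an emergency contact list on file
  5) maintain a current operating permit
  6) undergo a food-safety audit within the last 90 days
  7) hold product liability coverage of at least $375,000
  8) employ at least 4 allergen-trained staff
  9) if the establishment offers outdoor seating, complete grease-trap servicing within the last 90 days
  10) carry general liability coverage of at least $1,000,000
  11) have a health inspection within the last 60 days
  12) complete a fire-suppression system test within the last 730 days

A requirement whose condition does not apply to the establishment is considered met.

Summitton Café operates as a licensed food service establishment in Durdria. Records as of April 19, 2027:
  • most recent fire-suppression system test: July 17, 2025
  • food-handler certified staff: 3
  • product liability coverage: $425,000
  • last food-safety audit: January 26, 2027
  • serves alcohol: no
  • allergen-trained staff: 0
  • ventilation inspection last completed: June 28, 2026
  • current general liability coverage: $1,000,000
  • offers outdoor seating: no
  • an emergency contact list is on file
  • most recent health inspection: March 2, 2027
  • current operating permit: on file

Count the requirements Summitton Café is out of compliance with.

1. condition 'serves alcohol' does not hold → requirement n/a → met
2. ventilation inspection 295 days ago vs limit 540 → met
3. food-handler certified staff 3 ≥ 2 → met
4. emergency contact list present → met
5. current operating permit present → met
6. food-safety audit 83 days ago vs limit 90 → met
7. product liability coverage $425,000 ≥ $375,000 → met
8. allergen-trained staff 0 < 4 → not met
9. condition 'offers outdoor seating' does not hold → requirement n/a → met
10. general liability coverage $1,000,000 ≥ $1,000,000 → met
11. health inspection 48 days ago vs limit 60 → met
12. fire-suppression system test 641 days ago vs limit 730 → met
Not met: 1 of 12

1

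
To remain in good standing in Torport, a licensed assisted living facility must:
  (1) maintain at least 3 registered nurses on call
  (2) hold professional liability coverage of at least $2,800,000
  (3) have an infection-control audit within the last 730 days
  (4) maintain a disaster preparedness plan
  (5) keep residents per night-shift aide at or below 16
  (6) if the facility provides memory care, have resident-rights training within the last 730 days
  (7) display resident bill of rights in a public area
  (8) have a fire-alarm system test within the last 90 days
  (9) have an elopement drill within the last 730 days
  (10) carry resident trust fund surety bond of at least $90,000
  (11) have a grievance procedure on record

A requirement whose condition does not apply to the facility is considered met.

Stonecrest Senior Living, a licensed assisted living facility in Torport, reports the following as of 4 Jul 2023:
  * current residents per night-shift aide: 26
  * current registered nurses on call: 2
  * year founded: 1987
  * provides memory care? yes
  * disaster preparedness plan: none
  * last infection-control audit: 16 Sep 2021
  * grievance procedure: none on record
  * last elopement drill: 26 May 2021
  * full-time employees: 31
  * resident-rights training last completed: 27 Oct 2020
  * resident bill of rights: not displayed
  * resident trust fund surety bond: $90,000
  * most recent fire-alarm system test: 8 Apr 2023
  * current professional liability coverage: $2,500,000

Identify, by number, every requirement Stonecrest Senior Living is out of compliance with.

1, 2, 4, 5, 6, 7, 9, 11

1. registered nurses on call 2 < 3 → not met
2. professional liability coverage $2,500,000 < $2,800,000 → not met
3. infection-control audit 656 days ago vs limit 730 → met
4. disaster preparedness plan absent → not met
5. residents per night-shift aide 26 > 16 → not met
6. condition 'provides memory care' holds; resident-rights training 980 days ago vs limit 730 → not met
7. resident bill of rights absent → not met
8. fire-alarm system test 87 days ago vs limit 90 → met
9. elopement drill 769 days ago vs limit 730 → not met
10. resident trust fund surety bond $90,000 ≥ $90,000 → met
11. grievance procedure absent → not met
Not met: 1, 2, 4, 5, 6, 7, 9, 11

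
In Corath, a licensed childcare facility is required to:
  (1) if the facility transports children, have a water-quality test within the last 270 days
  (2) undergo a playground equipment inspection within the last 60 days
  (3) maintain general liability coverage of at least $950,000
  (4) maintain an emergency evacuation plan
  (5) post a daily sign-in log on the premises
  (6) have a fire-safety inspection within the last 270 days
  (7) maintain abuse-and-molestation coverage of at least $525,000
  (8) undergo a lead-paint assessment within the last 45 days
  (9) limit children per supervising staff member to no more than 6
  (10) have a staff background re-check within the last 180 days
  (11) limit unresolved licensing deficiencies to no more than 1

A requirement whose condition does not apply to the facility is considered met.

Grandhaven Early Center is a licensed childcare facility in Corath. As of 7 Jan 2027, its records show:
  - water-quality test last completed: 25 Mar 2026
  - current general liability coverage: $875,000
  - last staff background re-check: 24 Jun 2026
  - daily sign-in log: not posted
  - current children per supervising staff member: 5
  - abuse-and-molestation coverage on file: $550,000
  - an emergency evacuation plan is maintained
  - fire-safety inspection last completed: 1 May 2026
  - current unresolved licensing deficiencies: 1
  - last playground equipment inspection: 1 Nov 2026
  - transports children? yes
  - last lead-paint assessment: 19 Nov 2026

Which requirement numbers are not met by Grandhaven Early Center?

1, 2, 3, 5, 8, 10

1. condition 'transports children' holds; water-quality test 288 days ago vs limit 270 → not met
2. playground equipment inspection 67 days ago vs limit 60 → not met
3. general liability coverage $875,000 < $950,000 → not met
4. emergency evacuation plan present → met
5. daily sign-in log absent → not met
6. fire-safety inspection 251 days ago vs limit 270 → met
7. abuse-and-molestation coverage $550,000 ≥ $525,000 → met
8. lead-paint assessment 49 days ago vs limit 45 → not met
9. children per supervising staff member 5 ≤ 6 → met
10. staff background re-check 197 days ago vs limit 180 → not met
11. unresolved licensing deficiencies 1 ≤ 1 → met
Not met: 1, 2, 3, 5, 8, 10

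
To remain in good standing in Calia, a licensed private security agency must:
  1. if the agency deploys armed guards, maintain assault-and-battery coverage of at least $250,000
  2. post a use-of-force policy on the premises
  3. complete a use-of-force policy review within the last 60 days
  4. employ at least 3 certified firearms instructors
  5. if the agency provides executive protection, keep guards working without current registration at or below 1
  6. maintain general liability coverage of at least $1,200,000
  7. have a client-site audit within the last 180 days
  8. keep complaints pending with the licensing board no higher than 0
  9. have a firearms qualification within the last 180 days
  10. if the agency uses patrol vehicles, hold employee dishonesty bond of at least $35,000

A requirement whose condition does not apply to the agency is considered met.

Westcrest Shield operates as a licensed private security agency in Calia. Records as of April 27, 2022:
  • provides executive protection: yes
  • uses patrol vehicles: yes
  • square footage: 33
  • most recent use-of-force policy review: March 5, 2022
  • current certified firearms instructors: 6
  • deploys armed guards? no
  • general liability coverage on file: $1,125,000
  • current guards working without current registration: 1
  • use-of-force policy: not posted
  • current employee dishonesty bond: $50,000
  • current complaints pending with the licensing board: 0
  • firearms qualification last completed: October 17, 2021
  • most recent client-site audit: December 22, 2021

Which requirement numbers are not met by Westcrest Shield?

1. condition 'deploys armed guards' does not hold → requirement n/a → met
2. use-of-force policy absent → not met
3. use-of-force policy review 53 days ago vs limit 60 → met
4. certified firearms instructors 6 ≥ 3 → met
5. condition 'provides executive protection' holds; guards working without current registration 1 ≤ 1 → met
6. general liability coverage $1,125,000 < $1,200,000 → not met
7. client-site audit 126 days ago vs limit 180 → met
8. complaints pending with the licensing board 0 ≤ 0 → met
9. firearms qualification 192 days ago vs limit 180 → not met
10. condition 'uses patrol vehicles' holds; employee dishonesty bond $50,000 ≥ $35,000 → met
Not met: 2, 6, 9

2, 6, 9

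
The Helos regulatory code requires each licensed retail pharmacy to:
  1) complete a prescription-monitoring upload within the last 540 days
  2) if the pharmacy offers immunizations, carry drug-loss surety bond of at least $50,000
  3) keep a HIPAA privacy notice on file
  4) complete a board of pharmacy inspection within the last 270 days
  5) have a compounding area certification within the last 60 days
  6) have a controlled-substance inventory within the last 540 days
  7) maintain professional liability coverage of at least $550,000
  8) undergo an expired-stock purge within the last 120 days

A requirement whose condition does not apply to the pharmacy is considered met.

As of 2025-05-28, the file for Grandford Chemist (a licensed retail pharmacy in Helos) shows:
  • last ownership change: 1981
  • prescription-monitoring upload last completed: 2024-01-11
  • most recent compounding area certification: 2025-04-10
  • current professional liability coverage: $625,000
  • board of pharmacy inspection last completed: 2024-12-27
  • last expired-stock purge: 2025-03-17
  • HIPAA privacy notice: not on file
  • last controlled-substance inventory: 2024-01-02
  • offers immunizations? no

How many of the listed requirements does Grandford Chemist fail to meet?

1. prescription-monitoring upload 503 days ago vs limit 540 → met
2. condition 'offers immunizations' does not hold → requirement n/a → met
3. HIPAA privacy notice absent → not met
4. board of pharmacy inspection 152 days ago vs limit 270 → met
5. compounding area certification 48 days ago vs limit 60 → met
6. controlled-substance inventory 512 days ago vs limit 540 → met
7. professional liability coverage $625,000 ≥ $550,000 → met
8. expired-stock purge 72 days ago vs limit 120 → met
Not met: 1 of 8

1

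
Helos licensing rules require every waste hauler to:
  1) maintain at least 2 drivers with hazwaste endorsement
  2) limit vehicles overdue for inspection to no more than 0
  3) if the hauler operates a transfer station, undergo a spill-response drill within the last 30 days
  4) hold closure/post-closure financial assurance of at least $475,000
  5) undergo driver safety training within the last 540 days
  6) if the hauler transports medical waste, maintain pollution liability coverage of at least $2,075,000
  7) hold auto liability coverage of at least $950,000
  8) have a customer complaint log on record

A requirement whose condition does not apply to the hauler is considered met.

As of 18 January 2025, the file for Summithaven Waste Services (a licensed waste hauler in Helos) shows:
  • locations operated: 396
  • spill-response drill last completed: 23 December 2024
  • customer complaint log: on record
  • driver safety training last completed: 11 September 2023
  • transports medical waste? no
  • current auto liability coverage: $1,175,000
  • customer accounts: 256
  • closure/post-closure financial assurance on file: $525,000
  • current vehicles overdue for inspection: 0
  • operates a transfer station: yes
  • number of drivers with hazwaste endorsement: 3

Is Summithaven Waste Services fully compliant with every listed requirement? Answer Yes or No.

1. drivers with hazwaste endorsement 3 ≥ 2 → met
2. vehicles overdue for inspection 0 ≤ 0 → met
3. condition 'operates a transfer station' holds; spill-response drill 26 days ago vs limit 30 → met
4. closure/post-closure financial assurance $525,000 ≥ $475,000 → met
5. driver safety training 495 days ago vs limit 540 → met
6. condition 'transports medical waste' does not hold → requirement n/a → met
7. auto liability coverage $1,175,000 ≥ $950,000 → met
8. customer complaint log present → met
All met.

Yes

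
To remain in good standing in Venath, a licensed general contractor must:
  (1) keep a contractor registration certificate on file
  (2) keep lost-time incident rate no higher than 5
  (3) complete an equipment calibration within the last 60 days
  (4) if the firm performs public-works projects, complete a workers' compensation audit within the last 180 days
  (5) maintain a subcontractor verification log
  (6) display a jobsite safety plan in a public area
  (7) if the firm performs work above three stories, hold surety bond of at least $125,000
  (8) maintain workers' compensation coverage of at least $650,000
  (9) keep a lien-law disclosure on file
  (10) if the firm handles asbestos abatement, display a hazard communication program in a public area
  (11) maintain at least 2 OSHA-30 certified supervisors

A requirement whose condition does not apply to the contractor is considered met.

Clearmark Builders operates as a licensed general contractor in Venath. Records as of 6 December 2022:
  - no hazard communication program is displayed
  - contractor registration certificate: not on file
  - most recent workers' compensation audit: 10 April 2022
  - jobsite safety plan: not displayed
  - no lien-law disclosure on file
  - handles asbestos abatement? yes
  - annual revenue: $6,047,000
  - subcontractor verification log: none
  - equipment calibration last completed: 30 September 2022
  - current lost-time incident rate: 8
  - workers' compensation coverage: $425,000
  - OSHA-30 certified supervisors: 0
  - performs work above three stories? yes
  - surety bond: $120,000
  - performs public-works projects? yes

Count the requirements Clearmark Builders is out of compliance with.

11

1. contractor registration certificate absent → not met
2. lost-time incident rate 8 > 5 → not met
3. equipment calibration 67 days ago vs limit 60 → not met
4. condition 'performs public-works projects' holds; workers' compensation audit 240 days ago vs limit 180 → not met
5. subcontractor verification log absent → not met
6. jobsite safety plan absent → not met
7. condition 'performs work above three stories' holds; surety bond $120,000 < $125,000 → not met
8. workers' compensation coverage $425,000 < $650,000 → not met
9. lien-law disclosure absent → not met
10. condition 'handles asbestos abatement' holds; hazard communication program absent → not met
11. OSHA-30 certified supervisors 0 < 2 → not met
Not met: 11 of 11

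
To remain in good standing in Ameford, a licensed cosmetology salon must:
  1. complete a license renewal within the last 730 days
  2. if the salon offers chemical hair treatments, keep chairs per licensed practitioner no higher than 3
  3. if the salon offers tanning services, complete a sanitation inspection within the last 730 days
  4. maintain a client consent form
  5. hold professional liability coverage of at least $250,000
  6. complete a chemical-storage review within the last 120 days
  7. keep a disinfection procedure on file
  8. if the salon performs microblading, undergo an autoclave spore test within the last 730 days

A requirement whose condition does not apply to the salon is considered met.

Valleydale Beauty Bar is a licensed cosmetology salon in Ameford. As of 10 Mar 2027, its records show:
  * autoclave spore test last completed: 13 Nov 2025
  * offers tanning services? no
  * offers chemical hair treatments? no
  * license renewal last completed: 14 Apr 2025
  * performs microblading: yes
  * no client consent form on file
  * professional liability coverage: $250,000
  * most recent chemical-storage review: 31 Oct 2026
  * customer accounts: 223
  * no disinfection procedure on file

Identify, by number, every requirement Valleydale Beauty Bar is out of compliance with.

4, 6, 7

1. license renewal 695 days ago vs limit 730 → met
2. condition 'offers chemical hair treatments' does not hold → requirement n/a → met
3. condition 'offers tanning services' does not hold → requirement n/a → met
4. client consent form absent → not met
5. professional liability coverage $250,000 ≥ $250,000 → met
6. chemical-storage review 130 days ago vs limit 120 → not met
7. disinfection procedure absent → not met
8. condition 'performs microblading' holds; autoclave spore test 482 days ago vs limit 730 → met
Not met: 4, 6, 7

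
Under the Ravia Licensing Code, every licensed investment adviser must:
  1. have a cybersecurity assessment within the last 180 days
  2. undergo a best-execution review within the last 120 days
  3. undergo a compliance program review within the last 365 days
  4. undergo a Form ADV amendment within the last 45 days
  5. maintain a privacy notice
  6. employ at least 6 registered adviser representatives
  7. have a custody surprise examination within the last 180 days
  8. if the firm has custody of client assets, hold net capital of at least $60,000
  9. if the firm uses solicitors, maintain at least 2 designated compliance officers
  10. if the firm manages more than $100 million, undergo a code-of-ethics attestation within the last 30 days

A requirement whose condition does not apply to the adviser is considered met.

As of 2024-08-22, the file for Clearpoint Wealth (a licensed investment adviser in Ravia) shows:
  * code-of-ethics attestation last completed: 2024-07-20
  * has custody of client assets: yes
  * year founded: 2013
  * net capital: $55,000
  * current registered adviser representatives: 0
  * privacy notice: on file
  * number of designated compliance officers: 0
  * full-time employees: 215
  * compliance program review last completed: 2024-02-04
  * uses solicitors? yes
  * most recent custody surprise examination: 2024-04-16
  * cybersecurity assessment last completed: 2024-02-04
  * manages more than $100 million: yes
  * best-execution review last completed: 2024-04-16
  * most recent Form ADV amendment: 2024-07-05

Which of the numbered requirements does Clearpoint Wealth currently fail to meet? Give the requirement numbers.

1, 2, 4, 6, 8, 9, 10

1. cybersecurity assessment 200 days ago vs limit 180 → not met
2. best-execution review 128 days ago vs limit 120 → not met
3. compliance program review 200 days ago vs limit 365 → met
4. Form ADV amendment 48 days ago vs limit 45 → not met
5. privacy notice present → met
6. registered adviser representatives 0 < 6 → not met
7. custody surprise examination 128 days ago vs limit 180 → met
8. condition 'has custody of client assets' holds; net capital $55,000 < $60,000 → not met
9. condition 'uses solicitors' holds; designated compliance officers 0 < 2 → not met
10. condition 'manages more than $100 million' holds; code-of-ethics attestation 33 days ago vs limit 30 → not met
Not met: 1, 2, 4, 6, 8, 9, 10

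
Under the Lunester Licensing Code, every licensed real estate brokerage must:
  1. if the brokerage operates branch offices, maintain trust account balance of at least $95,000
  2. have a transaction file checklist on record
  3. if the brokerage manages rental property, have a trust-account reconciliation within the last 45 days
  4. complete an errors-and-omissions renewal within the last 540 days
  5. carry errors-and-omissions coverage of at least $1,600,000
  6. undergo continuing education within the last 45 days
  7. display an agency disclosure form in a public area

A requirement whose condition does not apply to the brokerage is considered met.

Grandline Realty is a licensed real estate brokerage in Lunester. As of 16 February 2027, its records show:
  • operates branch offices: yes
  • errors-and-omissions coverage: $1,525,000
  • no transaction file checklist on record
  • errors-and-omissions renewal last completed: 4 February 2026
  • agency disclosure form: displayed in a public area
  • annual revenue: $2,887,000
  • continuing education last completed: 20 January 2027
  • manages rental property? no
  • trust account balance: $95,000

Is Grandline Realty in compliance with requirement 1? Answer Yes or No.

Yes

1. condition 'operates branch offices' holds; trust account balance $95,000 ≥ $95,000 → met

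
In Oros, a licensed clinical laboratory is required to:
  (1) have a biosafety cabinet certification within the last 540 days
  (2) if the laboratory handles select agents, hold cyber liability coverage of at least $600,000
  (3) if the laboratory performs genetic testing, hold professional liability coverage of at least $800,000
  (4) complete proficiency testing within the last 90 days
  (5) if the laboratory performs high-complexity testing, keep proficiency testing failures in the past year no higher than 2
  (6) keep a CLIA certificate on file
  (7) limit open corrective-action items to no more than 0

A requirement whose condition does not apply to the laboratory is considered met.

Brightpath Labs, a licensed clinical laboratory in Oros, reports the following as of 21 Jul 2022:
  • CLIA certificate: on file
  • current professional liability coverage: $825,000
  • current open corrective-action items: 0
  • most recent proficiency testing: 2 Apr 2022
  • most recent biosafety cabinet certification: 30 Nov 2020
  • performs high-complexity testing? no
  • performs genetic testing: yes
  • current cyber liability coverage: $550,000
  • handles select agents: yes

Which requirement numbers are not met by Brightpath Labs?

1, 2, 4

1. biosafety cabinet certification 598 days ago vs limit 540 → not met
2. condition 'handles select agents' holds; cyber liability coverage $550,000 < $600,000 → not met
3. condition 'performs genetic testing' holds; professional liability coverage $825,000 ≥ $800,000 → met
4. proficiency testing 110 days ago vs limit 90 → not met
5. condition 'performs high-complexity testing' does not hold → requirement n/a → met
6. CLIA certificate present → met
7. open corrective-action items 0 ≤ 0 → met
Not met: 1, 2, 4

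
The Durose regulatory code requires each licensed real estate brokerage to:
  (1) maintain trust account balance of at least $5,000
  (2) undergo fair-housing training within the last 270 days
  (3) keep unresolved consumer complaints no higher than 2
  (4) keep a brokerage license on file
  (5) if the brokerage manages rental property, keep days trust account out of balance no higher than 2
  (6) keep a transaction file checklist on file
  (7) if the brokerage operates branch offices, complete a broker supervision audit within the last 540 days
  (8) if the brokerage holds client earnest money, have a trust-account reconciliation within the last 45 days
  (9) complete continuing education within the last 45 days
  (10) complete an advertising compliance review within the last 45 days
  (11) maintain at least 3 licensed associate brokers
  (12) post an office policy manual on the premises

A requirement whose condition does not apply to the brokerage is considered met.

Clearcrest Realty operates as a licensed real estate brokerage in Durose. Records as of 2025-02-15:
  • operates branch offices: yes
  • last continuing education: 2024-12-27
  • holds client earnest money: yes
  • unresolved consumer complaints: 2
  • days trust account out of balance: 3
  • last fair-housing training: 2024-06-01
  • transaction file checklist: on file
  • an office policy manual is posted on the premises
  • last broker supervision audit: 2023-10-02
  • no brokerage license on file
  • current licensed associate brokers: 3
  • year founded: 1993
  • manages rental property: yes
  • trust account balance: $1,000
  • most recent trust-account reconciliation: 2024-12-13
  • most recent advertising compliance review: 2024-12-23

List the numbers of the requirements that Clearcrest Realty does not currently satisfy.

1. trust account balance $1,000 < $5,000 → not met
2. fair-housing training 259 days ago vs limit 270 → met
3. unresolved consumer complaints 2 ≤ 2 → met
4. brokerage license absent → not met
5. condition 'manages rental property' holds; days trust account out of balance 3 > 2 → not met
6. transaction file checklist present → met
7. condition 'operates branch offices' holds; broker supervision audit 502 days ago vs limit 540 → met
8. condition 'holds client earnest money' holds; trust-account reconciliation 64 days ago vs limit 45 → not met
9. continuing education 50 days ago vs limit 45 → not met
10. advertising compliance review 54 days ago vs limit 45 → not met
11. licensed associate brokers 3 ≥ 3 → met
12. office policy manual present → met
Not met: 1, 4, 5, 8, 9, 10

1, 4, 5, 8, 9, 10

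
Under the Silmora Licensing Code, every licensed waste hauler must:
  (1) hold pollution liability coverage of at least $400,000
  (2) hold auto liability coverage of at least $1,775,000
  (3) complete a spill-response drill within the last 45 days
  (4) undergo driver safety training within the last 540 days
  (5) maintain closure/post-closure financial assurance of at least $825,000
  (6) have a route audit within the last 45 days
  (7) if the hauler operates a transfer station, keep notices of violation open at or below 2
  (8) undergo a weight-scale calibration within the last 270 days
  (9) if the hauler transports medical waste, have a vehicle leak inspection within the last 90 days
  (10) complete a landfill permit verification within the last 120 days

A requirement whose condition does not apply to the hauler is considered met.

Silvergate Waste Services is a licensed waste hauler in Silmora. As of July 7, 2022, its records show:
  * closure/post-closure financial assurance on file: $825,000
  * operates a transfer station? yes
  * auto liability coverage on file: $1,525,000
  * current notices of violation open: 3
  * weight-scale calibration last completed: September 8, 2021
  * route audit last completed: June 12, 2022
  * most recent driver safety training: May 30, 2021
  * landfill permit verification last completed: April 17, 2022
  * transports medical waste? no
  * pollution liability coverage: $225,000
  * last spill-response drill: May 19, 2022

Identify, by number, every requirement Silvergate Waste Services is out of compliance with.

1, 2, 3, 7, 8

1. pollution liability coverage $225,000 < $400,000 → not met
2. auto liability coverage $1,525,000 < $1,775,000 → not met
3. spill-response drill 49 days ago vs limit 45 → not met
4. driver safety training 403 days ago vs limit 540 → met
5. closure/post-closure financial assurance $825,000 ≥ $825,000 → met
6. route audit 25 days ago vs limit 45 → met
7. condition 'operates a transfer station' holds; notices of violation open 3 > 2 → not met
8. weight-scale calibration 302 days ago vs limit 270 → not met
9. condition 'transports medical waste' does not hold → requirement n/a → met
10. landfill permit verification 81 days ago vs limit 120 → met
Not met: 1, 2, 3, 7, 8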